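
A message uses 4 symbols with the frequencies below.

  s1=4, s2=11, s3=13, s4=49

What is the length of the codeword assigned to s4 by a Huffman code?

1

Build the tree from the bottom:
combine s1(4), s2(11) → 15
combine s3(13), 15 → 28
combine 28, s4(49) → 77
s4 sits one level below the root: a 1-bit codeword.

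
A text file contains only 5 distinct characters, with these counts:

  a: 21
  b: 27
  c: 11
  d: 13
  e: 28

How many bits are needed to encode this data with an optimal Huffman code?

224

Greedily combine the two least-frequent nodes:
c(11) + d(13) → 24
a(21) + 24 → 45
b(27) + e(28) → 55
45 + 55 → 100
Each symbol's bit-cost is frequency × depth; summing gives 224 bits (equivalently 24 + 45 + 55 + 100).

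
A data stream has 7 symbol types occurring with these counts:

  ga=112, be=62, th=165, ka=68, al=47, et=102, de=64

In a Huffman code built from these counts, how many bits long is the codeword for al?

Huffman merges, smallest pair first:
merge al(47) and be(62): 109
merge de(64) and ka(68): 132
merge et(102) and 109: 211
merge ga(112) and 132: 244
merge th(165) and 211: 376
merge 244 and 376: 620
al sits 4 levels below the root, so its codeword is 4 bits.

4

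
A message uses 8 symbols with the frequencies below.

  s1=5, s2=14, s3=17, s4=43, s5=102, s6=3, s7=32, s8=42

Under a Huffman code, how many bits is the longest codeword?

Merge the two lowest-weight nodes at each step:
merge s6(3) and s1(5): 8
merge 8 and s2(14): 22
merge s3(17) and 22: 39
merge s7(32) and 39: 71
merge s8(42) and s4(43): 85
merge 71 and 85: 156
merge s5(102) and 156: 258
The rarest symbols sit at the bottom; the longest codeword is 6 bits.

6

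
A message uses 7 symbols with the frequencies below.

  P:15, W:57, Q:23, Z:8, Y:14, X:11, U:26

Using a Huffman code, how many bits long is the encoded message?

Greedily combine the two least-frequent nodes:
combine Z(8), X(11) → 19
combine Y(14), P(15) → 29
combine 19, Q(23) → 42
combine U(26), 29 → 55
combine 42, 55 → 97
combine W(57), 97 → 154
Each symbol's bit-cost is frequency × depth; summing gives 396 bits (equivalently 19 + 29 + 42 + 55 + 97 + 154).

396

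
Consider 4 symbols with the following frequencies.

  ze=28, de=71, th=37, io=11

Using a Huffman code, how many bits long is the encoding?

Merge the two smallest weights repeatedly:
combine io(11), ze(28) → 39
combine th(37), 39 → 76
combine de(71), 76 → 147
Total encoded bits = sum of merged weights = 39 + 76 + 147 = 262.

262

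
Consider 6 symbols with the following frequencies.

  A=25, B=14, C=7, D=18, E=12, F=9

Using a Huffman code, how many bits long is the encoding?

Build the Huffman tree bottom-up:
combine C(7), F(9) → 16
combine E(12), B(14) → 26
combine 16, D(18) → 34
combine A(25), 26 → 51
combine 34, 51 → 85
Each symbol's bit-cost is frequency × depth; summing gives 212 bits (equivalently 16 + 26 + 34 + 51 + 85).

212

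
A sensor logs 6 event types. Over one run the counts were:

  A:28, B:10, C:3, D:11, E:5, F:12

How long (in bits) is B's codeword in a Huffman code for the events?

3

Repeatedly merge the two smallest:
C(3) + E(5) → 8
8 + B(10) → 18
D(11) + F(12) → 23
18 + 23 → 41
A(28) + 41 → 69
B's leaf is at depth 3, giving a 3-bit codeword.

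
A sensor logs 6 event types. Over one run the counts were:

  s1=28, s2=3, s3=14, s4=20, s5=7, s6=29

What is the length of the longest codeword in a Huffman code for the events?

4

Merge the two lowest-weight nodes at each step:
merge s2(3) and s5(7): 10
merge 10 and s3(14): 24
merge s4(20) and 24: 44
merge s1(28) and s6(29): 57
merge 44 and 57: 101
The rarest symbols sit at the bottom; the longest codeword is 4 bits.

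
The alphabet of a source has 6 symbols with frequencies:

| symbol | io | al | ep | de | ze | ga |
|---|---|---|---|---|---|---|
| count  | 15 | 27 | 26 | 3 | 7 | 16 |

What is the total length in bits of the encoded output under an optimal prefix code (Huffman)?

223

Merge the two smallest weights repeatedly:
combine de(3), ze(7) → 10
combine 10, io(15) → 25
combine ga(16), 25 → 41
combine ep(26), al(27) → 53
combine 41, 53 → 94
Total encoded bits = sum of merged weights = 10 + 25 + 41 + 53 + 94 = 223.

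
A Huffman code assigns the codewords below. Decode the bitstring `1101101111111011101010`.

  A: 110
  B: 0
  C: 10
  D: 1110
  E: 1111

Read left to right; each codeword is recognised as soon as it completes (prefix code):
  110→A | 110→A | 1111→E | 1110→D | 1110→D | 10→C | 10→C
Decoded message: AAEDDCC

AAEDDCC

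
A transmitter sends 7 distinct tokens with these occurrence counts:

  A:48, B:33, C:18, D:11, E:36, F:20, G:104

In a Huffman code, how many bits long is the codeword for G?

1

Repeatedly merge the two smallest:
D(11) + C(18) → 29
F(20) + 29 → 49
B(33) + E(36) → 69
A(48) + 49 → 97
69 + 97 → 166
G(104) + 166 → 270
G is merged only at the final step, so code length = 1.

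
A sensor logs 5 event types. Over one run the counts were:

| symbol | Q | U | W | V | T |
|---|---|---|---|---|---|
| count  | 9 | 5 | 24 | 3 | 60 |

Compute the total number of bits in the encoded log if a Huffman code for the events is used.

Merge the two smallest weights repeatedly:
combine V(3), U(5) → 8
combine 8, Q(9) → 17
combine 17, W(24) → 41
combine 41, T(60) → 101
The encoded length is the sum of every internal node's weight: 8 + 17 + 41 + 101 = 167 bits.

167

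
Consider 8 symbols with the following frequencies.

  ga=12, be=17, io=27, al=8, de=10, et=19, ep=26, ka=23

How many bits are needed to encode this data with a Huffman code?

Greedily combine the two least-frequent nodes:
al(8) + de(10) → 18
ga(12) + be(17) → 29
18 + et(19) → 37
ka(23) + ep(26) → 49
io(27) + 29 → 56
37 + 49 → 86
56 + 86 → 142
Total encoded bits = sum of merged weights = 18 + 29 + 37 + 49 + 56 + 86 + 142 = 417.

417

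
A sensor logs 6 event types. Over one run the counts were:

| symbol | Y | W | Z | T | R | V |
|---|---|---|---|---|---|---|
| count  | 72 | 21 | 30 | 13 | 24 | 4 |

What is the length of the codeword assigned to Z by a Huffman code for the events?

Build the tree from the bottom:
V(4) + T(13) → 17
17 + W(21) → 38
R(24) + Z(30) → 54
38 + 54 → 92
Y(72) + 92 → 164
Z's leaf is at depth 3, giving a 3-bit codeword.

3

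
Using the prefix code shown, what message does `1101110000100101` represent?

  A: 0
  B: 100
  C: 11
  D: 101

CACBAABD

Read left to right; each codeword is recognised as soon as it completes (prefix code):
  11→C | 0→A | 11→C | 100→B | 0→A | 0→A | 100→B | 101→D
Decoded message: CACBAABD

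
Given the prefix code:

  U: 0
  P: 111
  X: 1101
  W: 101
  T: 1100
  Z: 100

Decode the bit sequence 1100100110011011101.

Read left to right; each codeword is recognised as soon as it completes (prefix code):
  1100→T | 100→Z | 1100→T | 1101→X | 1101→X
Decoded message: TZTXX

TZTXX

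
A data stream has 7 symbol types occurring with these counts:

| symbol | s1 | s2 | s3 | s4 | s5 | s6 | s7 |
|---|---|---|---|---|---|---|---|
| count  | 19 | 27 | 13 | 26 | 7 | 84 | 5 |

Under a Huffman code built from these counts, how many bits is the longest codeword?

5

Merge the two lowest-weight nodes at each step:
s7(5) + s5(7) → 12
12 + s3(13) → 25
s1(19) + 25 → 44
s4(26) + s2(27) → 53
44 + 53 → 97
s6(84) + 97 → 181
Maximum depth reached is 5.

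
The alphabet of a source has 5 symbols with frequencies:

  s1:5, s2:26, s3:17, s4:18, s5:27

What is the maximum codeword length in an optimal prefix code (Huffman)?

Merge the two lowest-weight nodes at each step:
merge s1(5) and s3(17): 22
merge s4(18) and 22: 40
merge s2(26) and s5(27): 53
merge 40 and 53: 93
The first pair merged (s1, s3) ends up deepest, at depth 3.

3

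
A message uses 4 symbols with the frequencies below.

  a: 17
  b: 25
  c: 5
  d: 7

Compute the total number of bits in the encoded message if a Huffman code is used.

95

Greedily combine the two least-frequent nodes:
combine c(5), d(7) → 12
combine 12, a(17) → 29
combine b(25), 29 → 54
The encoded length is the sum of every internal node's weight: 12 + 29 + 54 = 95 bits.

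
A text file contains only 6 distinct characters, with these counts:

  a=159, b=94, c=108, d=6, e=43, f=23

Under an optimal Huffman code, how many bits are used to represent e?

Repeatedly merge the two smallest:
merge d(6) and f(23): 29
merge 29 and e(43): 72
merge 72 and b(94): 166
merge c(108) and a(159): 267
merge 166 and 267: 433
e's leaf is at depth 3, giving a 3-bit codeword.

3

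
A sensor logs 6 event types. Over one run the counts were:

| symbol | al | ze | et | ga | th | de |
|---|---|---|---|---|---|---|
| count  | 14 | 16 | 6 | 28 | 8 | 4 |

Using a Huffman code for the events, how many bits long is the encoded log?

180

Build the Huffman tree bottom-up:
de(4) + et(6) → 10
th(8) + 10 → 18
al(14) + ze(16) → 30
18 + ga(28) → 46
30 + 46 → 76
The encoded length is the sum of every internal node's weight: 10 + 18 + 30 + 46 + 76 = 180 bits.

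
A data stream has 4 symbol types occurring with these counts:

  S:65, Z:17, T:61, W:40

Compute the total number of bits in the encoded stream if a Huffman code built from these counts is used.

358

Merge the two smallest weights repeatedly:
Z(17) + W(40) → 57
57 + T(61) → 118
S(65) + 118 → 183
The encoded length is the sum of every internal node's weight: 57 + 118 + 183 = 358 bits.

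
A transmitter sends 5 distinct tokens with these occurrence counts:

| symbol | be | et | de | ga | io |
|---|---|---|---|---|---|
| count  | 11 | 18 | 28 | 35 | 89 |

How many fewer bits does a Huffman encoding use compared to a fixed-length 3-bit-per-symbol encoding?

Fixed-length: 3 bits × 181 symbols = 543 bits.
Huffman merges:
be(11) + et(18) → 29
de(28) + 29 → 57
ga(35) + 57 → 92
io(89) + 92 → 181
Huffman total = 29 + 57 + 92 + 181 = 359 bits.
Saving = 543 − 359 = 184 bits.

184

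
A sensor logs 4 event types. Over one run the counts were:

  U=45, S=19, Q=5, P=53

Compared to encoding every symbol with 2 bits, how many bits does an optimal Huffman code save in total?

29

Fixed-length: 2 bits × 122 symbols = 244 bits.
Huffman merges:
combine Q(5), S(19) → 24
combine 24, U(45) → 69
combine P(53), 69 → 122
Huffman total = 24 + 69 + 122 = 215 bits.
Saving = 244 − 215 = 29 bits.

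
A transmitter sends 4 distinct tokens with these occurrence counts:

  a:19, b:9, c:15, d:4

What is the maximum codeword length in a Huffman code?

Merge the two lowest-weight nodes at each step:
d(4) + b(9) → 13
13 + c(15) → 28
a(19) + 28 → 47
The first pair merged (d, b) ends up deepest, at depth 3.

3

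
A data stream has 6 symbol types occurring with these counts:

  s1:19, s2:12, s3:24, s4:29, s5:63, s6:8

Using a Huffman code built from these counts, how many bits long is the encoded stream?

Build the Huffman tree bottom-up:
s6(8) + s2(12) → 20
s1(19) + 20 → 39
s3(24) + s4(29) → 53
39 + 53 → 92
s5(63) + 92 → 155
The encoded length is the sum of every internal node's weight: 20 + 39 + 53 + 92 + 155 = 359 bits.

359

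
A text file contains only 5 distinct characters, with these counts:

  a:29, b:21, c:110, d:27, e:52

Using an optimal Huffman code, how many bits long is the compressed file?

Merge the two smallest weights repeatedly:
b(21) + d(27) → 48
a(29) + 48 → 77
e(52) + 77 → 129
c(110) + 129 → 239
The encoded length is the sum of every internal node's weight: 48 + 77 + 129 + 239 = 493 bits.

493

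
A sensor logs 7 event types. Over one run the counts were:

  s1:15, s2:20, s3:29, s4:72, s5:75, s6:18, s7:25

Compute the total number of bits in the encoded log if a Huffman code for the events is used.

Merge the two smallest weights repeatedly:
merge s1(15) and s6(18): 33
merge s2(20) and s7(25): 45
merge s3(29) and 33: 62
merge 45 and 62: 107
merge s4(72) and s5(75): 147
merge 107 and 147: 254
Total encoded bits = sum of merged weights = 33 + 45 + 62 + 107 + 147 + 254 = 648.

648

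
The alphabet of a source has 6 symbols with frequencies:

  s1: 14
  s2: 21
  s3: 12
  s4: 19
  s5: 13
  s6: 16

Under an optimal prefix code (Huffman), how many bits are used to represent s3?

Repeatedly merge the two smallest:
combine s3(12), s5(13) → 25
combine s1(14), s6(16) → 30
combine s4(19), s2(21) → 40
combine 25, 30 → 55
combine 40, 55 → 95
s3 sits 3 levels below the root, so its codeword is 3 bits.

3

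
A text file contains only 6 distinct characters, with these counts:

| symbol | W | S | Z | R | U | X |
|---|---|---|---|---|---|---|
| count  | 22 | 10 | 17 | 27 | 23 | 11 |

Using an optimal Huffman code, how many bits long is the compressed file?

Merge the two smallest weights repeatedly:
combine S(10), X(11) → 21
combine Z(17), 21 → 38
combine W(22), U(23) → 45
combine R(27), 38 → 65
combine 45, 65 → 110
Each symbol's bit-cost is frequency × depth; summing gives 279 bits (equivalently 21 + 38 + 45 + 65 + 110).

279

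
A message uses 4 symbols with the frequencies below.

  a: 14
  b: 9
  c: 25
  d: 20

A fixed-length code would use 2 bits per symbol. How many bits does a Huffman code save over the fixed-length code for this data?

Fixed-length: 2 bits × 68 symbols = 136 bits.
Huffman merges:
merge b(9) and a(14): 23
merge d(20) and 23: 43
merge c(25) and 43: 68
Huffman total = 23 + 43 + 68 = 134 bits.
Saving = 136 − 134 = 2 bits.

2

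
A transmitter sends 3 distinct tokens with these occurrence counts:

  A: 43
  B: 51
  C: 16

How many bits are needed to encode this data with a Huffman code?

Merge the two smallest weights repeatedly:
C(16) + A(43) → 59
B(51) + 59 → 110
Total encoded bits = sum of merged weights = 59 + 110 = 169.

169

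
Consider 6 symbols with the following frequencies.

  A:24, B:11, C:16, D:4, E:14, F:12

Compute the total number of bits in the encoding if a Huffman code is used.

203

Merge the two smallest weights repeatedly:
D(4) + B(11) → 15
F(12) + E(14) → 26
15 + C(16) → 31
A(24) + 26 → 50
31 + 50 → 81
Each symbol's bit-cost is frequency × depth; summing gives 203 bits (equivalently 15 + 26 + 31 + 50 + 81).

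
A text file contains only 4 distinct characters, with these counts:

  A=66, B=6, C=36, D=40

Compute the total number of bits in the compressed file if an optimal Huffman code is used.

Build the Huffman tree bottom-up:
B(6) + C(36) → 42
D(40) + 42 → 82
A(66) + 82 → 148
Total encoded bits = sum of merged weights = 42 + 82 + 148 = 272.

272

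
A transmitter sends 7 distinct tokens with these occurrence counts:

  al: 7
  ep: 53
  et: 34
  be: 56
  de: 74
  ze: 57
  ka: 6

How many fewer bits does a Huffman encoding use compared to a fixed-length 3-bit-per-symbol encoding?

127

Fixed-length: 3 bits × 287 symbols = 861 bits.
Huffman merges:
combine ka(6), al(7) → 13
combine 13, et(34) → 47
combine 47, ep(53) → 100
combine be(56), ze(57) → 113
combine de(74), 100 → 174
combine 113, 174 → 287
Huffman total = 13 + 47 + 100 + 113 + 174 + 287 = 734 bits.
Saving = 861 − 734 = 127 bits.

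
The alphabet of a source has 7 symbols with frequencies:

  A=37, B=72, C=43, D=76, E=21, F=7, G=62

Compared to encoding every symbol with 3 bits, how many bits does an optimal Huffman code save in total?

Fixed-length: 3 bits × 318 symbols = 954 bits.
Huffman merges:
F(7) + E(21) → 28
28 + A(37) → 65
C(43) + G(62) → 105
65 + B(72) → 137
D(76) + 105 → 181
137 + 181 → 318
Huffman total = 28 + 65 + 105 + 137 + 181 + 318 = 834 bits.
Saving = 954 − 834 = 120 bits.

120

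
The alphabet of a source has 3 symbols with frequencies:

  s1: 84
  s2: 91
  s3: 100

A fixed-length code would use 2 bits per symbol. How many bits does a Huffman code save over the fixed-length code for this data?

Fixed-length: 2 bits × 275 symbols = 550 bits.
Huffman merges:
merge s1(84) and s2(91): 175
merge s3(100) and 175: 275
Huffman total = 175 + 275 = 450 bits.
Saving = 550 − 450 = 100 bits.

100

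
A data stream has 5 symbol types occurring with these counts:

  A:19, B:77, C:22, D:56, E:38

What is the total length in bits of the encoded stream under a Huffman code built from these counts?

Build the Huffman tree bottom-up:
combine A(19), C(22) → 41
combine E(38), 41 → 79
combine D(56), B(77) → 133
combine 79, 133 → 212
Each symbol's bit-cost is frequency × depth; summing gives 465 bits (equivalently 41 + 79 + 133 + 212).

465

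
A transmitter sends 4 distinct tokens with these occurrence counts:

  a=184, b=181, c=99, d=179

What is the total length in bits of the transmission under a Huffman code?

Greedily combine the two least-frequent nodes:
merge c(99) and d(179): 278
merge b(181) and a(184): 365
merge 278 and 365: 643
Each symbol's bit-cost is frequency × depth; summing gives 1286 bits (equivalently 278 + 365 + 643).

1286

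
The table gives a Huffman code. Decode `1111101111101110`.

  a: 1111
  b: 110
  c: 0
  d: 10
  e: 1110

Read left to right; each codeword is recognised as soon as it completes (prefix code):
  1111→a | 10→d | 1111→a | 10→d | 1110→e
Decoded message: adade

adade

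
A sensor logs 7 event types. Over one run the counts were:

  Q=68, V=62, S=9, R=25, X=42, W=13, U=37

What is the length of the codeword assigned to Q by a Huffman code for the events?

Huffman merges, smallest pair first:
S(9) + W(13) → 22
22 + R(25) → 47
U(37) + X(42) → 79
47 + V(62) → 109
Q(68) + 79 → 147
109 + 147 → 256
The subtree containing Q is merged 2 times, so code length = 2.

2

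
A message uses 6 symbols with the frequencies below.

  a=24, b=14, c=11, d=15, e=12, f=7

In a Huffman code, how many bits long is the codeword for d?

Build the tree from the bottom:
f(7) + c(11) → 18
e(12) + b(14) → 26
d(15) + 18 → 33
a(24) + 26 → 50
33 + 50 → 83
d's leaf is at depth 2, giving a 2-bit codeword.

2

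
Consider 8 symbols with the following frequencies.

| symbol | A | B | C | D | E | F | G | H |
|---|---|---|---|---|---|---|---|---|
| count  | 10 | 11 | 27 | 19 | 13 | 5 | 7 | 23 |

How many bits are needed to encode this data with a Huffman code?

328

Merge the two smallest weights repeatedly:
F(5) + G(7) → 12
A(10) + B(11) → 21
12 + E(13) → 25
D(19) + 21 → 40
H(23) + 25 → 48
C(27) + 40 → 67
48 + 67 → 115
Total encoded bits = sum of merged weights = 12 + 21 + 25 + 40 + 48 + 67 + 115 = 328.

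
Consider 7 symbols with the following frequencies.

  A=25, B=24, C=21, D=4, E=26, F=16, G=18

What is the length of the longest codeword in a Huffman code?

Merge the two lowest-weight nodes at each step:
merge D(4) and F(16): 20
merge G(18) and 20: 38
merge C(21) and B(24): 45
merge A(25) and E(26): 51
merge 38 and 45: 83
merge 51 and 83: 134
The rarest symbols sit at the bottom; the longest codeword is 4 bits.

4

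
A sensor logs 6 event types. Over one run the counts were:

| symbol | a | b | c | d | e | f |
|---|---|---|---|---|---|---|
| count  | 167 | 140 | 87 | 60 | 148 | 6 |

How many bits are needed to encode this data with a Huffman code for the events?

1435

Build the Huffman tree bottom-up:
combine f(6), d(60) → 66
combine 66, c(87) → 153
combine b(140), e(148) → 288
combine 153, a(167) → 320
combine 288, 320 → 608
Total encoded bits = sum of merged weights = 66 + 153 + 288 + 320 + 608 = 1435.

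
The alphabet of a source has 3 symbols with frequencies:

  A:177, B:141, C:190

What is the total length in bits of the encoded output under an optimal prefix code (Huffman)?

826

Merge the two smallest weights repeatedly:
B(141) + A(177) → 318
C(190) + 318 → 508
Each symbol's bit-cost is frequency × depth; summing gives 826 bits (equivalently 318 + 508).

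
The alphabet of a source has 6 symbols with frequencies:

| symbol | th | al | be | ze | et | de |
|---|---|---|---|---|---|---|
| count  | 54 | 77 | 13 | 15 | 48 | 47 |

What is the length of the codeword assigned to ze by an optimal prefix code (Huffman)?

Build the tree from the bottom:
be(13) + ze(15) → 28
28 + de(47) → 75
et(48) + th(54) → 102
75 + al(77) → 152
102 + 152 → 254
The subtree containing ze is merged 4 times, so code length = 4.

4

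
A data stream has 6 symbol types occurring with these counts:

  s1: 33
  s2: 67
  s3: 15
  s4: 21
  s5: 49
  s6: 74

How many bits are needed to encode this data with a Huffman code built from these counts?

623

Greedily combine the two least-frequent nodes:
combine s3(15), s4(21) → 36
combine s1(33), 36 → 69
combine s5(49), s2(67) → 116
combine 69, s6(74) → 143
combine 116, 143 → 259
Total encoded bits = sum of merged weights = 36 + 69 + 116 + 143 + 259 = 623.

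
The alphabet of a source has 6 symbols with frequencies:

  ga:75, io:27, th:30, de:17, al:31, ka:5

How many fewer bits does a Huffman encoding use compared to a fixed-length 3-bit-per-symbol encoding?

Fixed-length: 3 bits × 185 symbols = 555 bits.
Huffman merges:
combine ka(5), de(17) → 22
combine 22, io(27) → 49
combine th(30), al(31) → 61
combine 49, 61 → 110
combine ga(75), 110 → 185
Huffman total = 22 + 49 + 61 + 110 + 185 = 427 bits.
Saving = 555 − 427 = 128 bits.

128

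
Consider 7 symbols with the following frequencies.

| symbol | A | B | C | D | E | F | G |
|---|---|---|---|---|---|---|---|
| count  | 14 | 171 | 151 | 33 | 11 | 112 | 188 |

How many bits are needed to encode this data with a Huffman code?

Greedily combine the two least-frequent nodes:
E(11) + A(14) → 25
25 + D(33) → 58
58 + F(112) → 170
C(151) + 170 → 321
B(171) + G(188) → 359
321 + 359 → 680
Total encoded bits = sum of merged weights = 25 + 58 + 170 + 321 + 359 + 680 = 1613.

1613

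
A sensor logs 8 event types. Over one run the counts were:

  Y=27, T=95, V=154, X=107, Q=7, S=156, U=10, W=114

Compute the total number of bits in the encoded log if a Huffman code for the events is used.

Build the Huffman tree bottom-up:
Q(7) + U(10) → 17
17 + Y(27) → 44
44 + T(95) → 139
X(107) + W(114) → 221
139 + V(154) → 293
S(156) + 221 → 377
293 + 377 → 670
Total encoded bits = sum of merged weights = 17 + 44 + 139 + 221 + 293 + 377 + 670 = 1761.

1761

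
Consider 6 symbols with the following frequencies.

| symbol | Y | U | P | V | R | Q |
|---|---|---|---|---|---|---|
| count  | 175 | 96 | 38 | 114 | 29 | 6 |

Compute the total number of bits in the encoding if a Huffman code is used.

Build the Huffman tree bottom-up:
Q(6) + R(29) → 35
35 + P(38) → 73
73 + U(96) → 169
V(114) + 169 → 283
Y(175) + 283 → 458
Each symbol's bit-cost is frequency × depth; summing gives 1018 bits (equivalently 35 + 73 + 169 + 283 + 458).

1018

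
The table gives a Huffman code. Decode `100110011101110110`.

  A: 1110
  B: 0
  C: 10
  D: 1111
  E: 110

Read left to right; each codeword is recognised as soon as it completes (prefix code):
  10→C | 0→B | 110→E | 0→B | 1110→A | 1110→A | 110→E
Decoded message: CBEBAAE

CBEBAAE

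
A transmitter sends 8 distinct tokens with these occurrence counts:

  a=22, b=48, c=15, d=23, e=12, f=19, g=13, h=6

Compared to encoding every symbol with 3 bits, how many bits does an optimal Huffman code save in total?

Fixed-length: 3 bits × 158 symbols = 474 bits.
Huffman merges:
h(6) + e(12) → 18
g(13) + c(15) → 28
18 + f(19) → 37
a(22) + d(23) → 45
28 + 37 → 65
45 + b(48) → 93
65 + 93 → 158
Huffman total = 18 + 28 + 37 + 45 + 65 + 93 + 158 = 444 bits.
Saving = 474 − 444 = 30 bits.

30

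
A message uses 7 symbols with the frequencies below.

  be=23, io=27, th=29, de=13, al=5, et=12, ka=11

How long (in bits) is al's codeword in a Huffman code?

4

Build the tree from the bottom:
merge al(5) and ka(11): 16
merge et(12) and de(13): 25
merge 16 and be(23): 39
merge 25 and io(27): 52
merge th(29) and 39: 68
merge 52 and 68: 120
al's leaf is at depth 4, giving a 4-bit codeword.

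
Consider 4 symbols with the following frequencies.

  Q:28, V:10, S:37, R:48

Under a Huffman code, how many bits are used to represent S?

Huffman merges, smallest pair first:
V(10) + Q(28) → 38
S(37) + 38 → 75
R(48) + 75 → 123
The subtree containing S is merged 2 times, so code length = 2.

2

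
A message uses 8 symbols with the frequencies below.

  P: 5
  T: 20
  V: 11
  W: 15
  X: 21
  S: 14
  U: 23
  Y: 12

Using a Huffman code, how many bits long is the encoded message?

Build the Huffman tree bottom-up:
combine P(5), V(11) → 16
combine Y(12), S(14) → 26
combine W(15), 16 → 31
combine T(20), X(21) → 41
combine U(23), 26 → 49
combine 31, 41 → 72
combine 49, 72 → 121
Total encoded bits = sum of merged weights = 16 + 26 + 31 + 41 + 49 + 72 + 121 = 356.

356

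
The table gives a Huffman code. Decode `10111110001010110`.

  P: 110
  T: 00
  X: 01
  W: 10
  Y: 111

WYPTWWP

Read left to right; each codeword is recognised as soon as it completes (prefix code):
  10→W | 111→Y | 110→P | 00→T | 10→W | 10→W | 110→P
Decoded message: WYPTWWP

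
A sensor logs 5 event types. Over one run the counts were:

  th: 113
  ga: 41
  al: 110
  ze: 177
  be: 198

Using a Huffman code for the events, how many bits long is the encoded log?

Build the Huffman tree bottom-up:
ga(41) + al(110) → 151
th(113) + 151 → 264
ze(177) + be(198) → 375
264 + 375 → 639
The encoded length is the sum of every internal node's weight: 151 + 264 + 375 + 639 = 1429 bits.

1429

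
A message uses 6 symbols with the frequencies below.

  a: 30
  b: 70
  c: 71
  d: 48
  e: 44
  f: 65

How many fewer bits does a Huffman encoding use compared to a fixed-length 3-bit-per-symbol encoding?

141

Fixed-length: 3 bits × 328 symbols = 984 bits.
Huffman merges:
merge a(30) and e(44): 74
merge d(48) and f(65): 113
merge b(70) and c(71): 141
merge 74 and 113: 187
merge 141 and 187: 328
Huffman total = 74 + 113 + 141 + 187 + 328 = 843 bits.
Saving = 984 − 843 = 141 bits.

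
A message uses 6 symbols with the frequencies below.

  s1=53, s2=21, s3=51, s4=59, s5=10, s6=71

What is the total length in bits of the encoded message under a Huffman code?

Merge the two smallest weights repeatedly:
s5(10) + s2(21) → 31
31 + s3(51) → 82
s1(53) + s4(59) → 112
s6(71) + 82 → 153
112 + 153 → 265
The encoded length is the sum of every internal node's weight: 31 + 82 + 112 + 153 + 265 = 643 bits.

643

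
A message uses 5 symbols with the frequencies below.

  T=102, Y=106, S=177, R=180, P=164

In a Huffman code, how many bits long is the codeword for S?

Huffman merges, smallest pair first:
merge T(102) and Y(106): 208
merge P(164) and S(177): 341
merge R(180) and 208: 388
merge 341 and 388: 729
S's leaf is at depth 2, giving a 2-bit codeword.

2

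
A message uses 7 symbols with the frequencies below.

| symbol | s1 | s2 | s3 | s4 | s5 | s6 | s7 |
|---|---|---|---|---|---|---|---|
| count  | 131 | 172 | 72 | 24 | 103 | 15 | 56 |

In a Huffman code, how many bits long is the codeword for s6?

5

Huffman merges, smallest pair first:
s6(15) + s4(24) → 39
39 + s7(56) → 95
s3(72) + 95 → 167
s5(103) + s1(131) → 234
167 + s2(172) → 339
234 + 339 → 573
s6's leaf is at depth 5, giving a 5-bit codeword.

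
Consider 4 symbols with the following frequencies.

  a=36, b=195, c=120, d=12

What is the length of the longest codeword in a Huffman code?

3

Merge the two lowest-weight nodes at each step:
merge d(12) and a(36): 48
merge 48 and c(120): 168
merge 168 and b(195): 363
Maximum depth reached is 3.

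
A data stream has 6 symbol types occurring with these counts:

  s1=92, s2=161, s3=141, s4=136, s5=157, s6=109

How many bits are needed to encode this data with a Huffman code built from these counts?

2070

Build the Huffman tree bottom-up:
merge s1(92) and s6(109): 201
merge s4(136) and s3(141): 277
merge s5(157) and s2(161): 318
merge 201 and 277: 478
merge 318 and 478: 796
Each symbol's bit-cost is frequency × depth; summing gives 2070 bits (equivalently 201 + 277 + 318 + 478 + 796).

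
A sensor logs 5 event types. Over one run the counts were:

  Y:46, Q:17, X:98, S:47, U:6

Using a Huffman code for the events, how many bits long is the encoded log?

Build the Huffman tree bottom-up:
combine U(6), Q(17) → 23
combine 23, Y(46) → 69
combine S(47), 69 → 116
combine X(98), 116 → 214
Each symbol's bit-cost is frequency × depth; summing gives 422 bits (equivalently 23 + 69 + 116 + 214).

422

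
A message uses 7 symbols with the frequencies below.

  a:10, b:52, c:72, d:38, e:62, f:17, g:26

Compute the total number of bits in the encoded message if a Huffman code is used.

Build the Huffman tree bottom-up:
combine a(10), f(17) → 27
combine g(26), 27 → 53
combine d(38), b(52) → 90
combine 53, e(62) → 115
combine c(72), 90 → 162
combine 115, 162 → 277
The encoded length is the sum of every internal node's weight: 27 + 53 + 90 + 115 + 162 + 277 = 724 bits.

724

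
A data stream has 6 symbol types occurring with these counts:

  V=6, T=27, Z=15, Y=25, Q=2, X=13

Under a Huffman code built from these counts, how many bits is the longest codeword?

4

Merge the two lowest-weight nodes at each step:
Q(2) + V(6) → 8
8 + X(13) → 21
Z(15) + 21 → 36
Y(25) + T(27) → 52
36 + 52 → 88
The rarest symbols sit at the bottom; the longest codeword is 4 bits.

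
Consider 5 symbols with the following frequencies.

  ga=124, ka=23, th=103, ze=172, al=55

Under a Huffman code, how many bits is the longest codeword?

3

Merge the two lowest-weight nodes at each step:
combine ka(23), al(55) → 78
combine 78, th(103) → 181
combine ga(124), ze(172) → 296
combine 181, 296 → 477
Maximum depth reached is 3.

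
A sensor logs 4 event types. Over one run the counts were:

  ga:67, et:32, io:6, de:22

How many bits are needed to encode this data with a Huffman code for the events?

Build the Huffman tree bottom-up:
io(6) + de(22) → 28
28 + et(32) → 60
60 + ga(67) → 127
Each symbol's bit-cost is frequency × depth; summing gives 215 bits (equivalently 28 + 60 + 127).

215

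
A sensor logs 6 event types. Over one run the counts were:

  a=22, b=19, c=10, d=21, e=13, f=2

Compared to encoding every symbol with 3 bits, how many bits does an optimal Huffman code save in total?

50

Fixed-length: 3 bits × 87 symbols = 261 bits.
Huffman merges:
merge f(2) and c(10): 12
merge 12 and e(13): 25
merge b(19) and d(21): 40
merge a(22) and 25: 47
merge 40 and 47: 87
Huffman total = 12 + 25 + 40 + 47 + 87 = 211 bits.
Saving = 261 − 211 = 50 bits.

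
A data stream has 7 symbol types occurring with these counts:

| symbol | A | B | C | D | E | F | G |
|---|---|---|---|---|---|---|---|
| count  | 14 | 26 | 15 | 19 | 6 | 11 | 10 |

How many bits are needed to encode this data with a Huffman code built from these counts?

274

Build the Huffman tree bottom-up:
E(6) + G(10) → 16
F(11) + A(14) → 25
C(15) + 16 → 31
D(19) + 25 → 44
B(26) + 31 → 57
44 + 57 → 101
Each symbol's bit-cost is frequency × depth; summing gives 274 bits (equivalently 16 + 25 + 31 + 44 + 57 + 101).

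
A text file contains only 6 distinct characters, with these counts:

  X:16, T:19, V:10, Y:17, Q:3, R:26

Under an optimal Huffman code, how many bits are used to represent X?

3

Build the tree from the bottom:
Q(3) + V(10) → 13
13 + X(16) → 29
Y(17) + T(19) → 36
R(26) + 29 → 55
36 + 55 → 91
The subtree containing X is merged 3 times, so code length = 3.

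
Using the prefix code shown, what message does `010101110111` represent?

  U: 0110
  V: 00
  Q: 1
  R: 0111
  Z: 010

ZQRR

Read left to right; each codeword is recognised as soon as it completes (prefix code):
  010→Z | 1→Q | 0111→R | 0111→R
Decoded message: ZQRR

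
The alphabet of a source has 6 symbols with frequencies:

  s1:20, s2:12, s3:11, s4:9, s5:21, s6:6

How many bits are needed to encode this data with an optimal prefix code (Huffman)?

Merge the two smallest weights repeatedly:
merge s6(6) and s4(9): 15
merge s3(11) and s2(12): 23
merge 15 and s1(20): 35
merge s5(21) and 23: 44
merge 35 and 44: 79
The encoded length is the sum of every internal node's weight: 15 + 23 + 35 + 44 + 79 = 196 bits.

196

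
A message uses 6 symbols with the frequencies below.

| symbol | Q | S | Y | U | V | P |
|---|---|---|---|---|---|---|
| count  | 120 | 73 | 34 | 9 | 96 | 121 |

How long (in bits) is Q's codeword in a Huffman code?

Build the tree from the bottom:
U(9) + Y(34) → 43
43 + S(73) → 116
V(96) + 116 → 212
Q(120) + P(121) → 241
212 + 241 → 453
Q sits 2 levels below the root, so its codeword is 2 bits.

2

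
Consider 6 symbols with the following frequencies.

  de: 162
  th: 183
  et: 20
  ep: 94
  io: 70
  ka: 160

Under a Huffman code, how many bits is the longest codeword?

Merge the two lowest-weight nodes at each step:
et(20) + io(70) → 90
90 + ep(94) → 184
ka(160) + de(162) → 322
th(183) + 184 → 367
322 + 367 → 689
The first pair merged (et, io) ends up deepest, at depth 4.

4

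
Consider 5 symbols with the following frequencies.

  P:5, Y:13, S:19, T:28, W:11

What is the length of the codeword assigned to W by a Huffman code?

3

Huffman merges, smallest pair first:
P(5) + W(11) → 16
Y(13) + 16 → 29
S(19) + T(28) → 47
29 + 47 → 76
W sits 3 levels below the root, so its codeword is 3 bits.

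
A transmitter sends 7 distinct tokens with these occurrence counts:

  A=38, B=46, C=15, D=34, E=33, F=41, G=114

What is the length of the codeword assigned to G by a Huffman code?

Repeatedly merge the two smallest:
merge C(15) and E(33): 48
merge D(34) and A(38): 72
merge F(41) and B(46): 87
merge 48 and 72: 120
merge 87 and G(114): 201
merge 120 and 201: 321
The subtree containing G is merged 2 times, so code length = 2.

2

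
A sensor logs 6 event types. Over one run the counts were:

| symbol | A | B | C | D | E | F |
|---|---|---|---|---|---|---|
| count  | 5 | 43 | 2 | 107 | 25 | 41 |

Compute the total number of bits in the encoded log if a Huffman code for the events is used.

451

Greedily combine the two least-frequent nodes:
combine C(2), A(5) → 7
combine 7, E(25) → 32
combine 32, F(41) → 73
combine B(43), 73 → 116
combine D(107), 116 → 223
Each symbol's bit-cost is frequency × depth; summing gives 451 bits (equivalently 7 + 32 + 73 + 116 + 223).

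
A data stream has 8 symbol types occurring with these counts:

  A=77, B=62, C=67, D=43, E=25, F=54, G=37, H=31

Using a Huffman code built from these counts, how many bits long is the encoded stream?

1167

Greedily combine the two least-frequent nodes:
combine E(25), H(31) → 56
combine G(37), D(43) → 80
combine F(54), 56 → 110
combine B(62), C(67) → 129
combine A(77), 80 → 157
combine 110, 129 → 239
combine 157, 239 → 396
The encoded length is the sum of every internal node's weight: 56 + 80 + 110 + 129 + 157 + 239 + 396 = 1167 bits.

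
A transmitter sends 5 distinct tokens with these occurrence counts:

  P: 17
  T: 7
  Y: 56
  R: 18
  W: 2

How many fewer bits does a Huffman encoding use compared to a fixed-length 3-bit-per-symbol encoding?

121

Fixed-length: 3 bits × 100 symbols = 300 bits.
Huffman merges:
combine W(2), T(7) → 9
combine 9, P(17) → 26
combine R(18), 26 → 44
combine 44, Y(56) → 100
Huffman total = 9 + 26 + 44 + 100 = 179 bits.
Saving = 300 − 179 = 121 bits.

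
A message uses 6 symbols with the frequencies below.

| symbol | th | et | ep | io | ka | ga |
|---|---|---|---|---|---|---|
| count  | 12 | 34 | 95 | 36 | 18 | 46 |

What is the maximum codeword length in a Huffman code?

Merge the two lowest-weight nodes at each step:
combine th(12), ka(18) → 30
combine 30, et(34) → 64
combine io(36), ga(46) → 82
combine 64, 82 → 146
combine ep(95), 146 → 241
The rarest symbols sit at the bottom; the longest codeword is 4 bits.

4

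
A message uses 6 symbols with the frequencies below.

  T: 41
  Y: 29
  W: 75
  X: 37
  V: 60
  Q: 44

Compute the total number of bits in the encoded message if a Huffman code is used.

723

Greedily combine the two least-frequent nodes:
Y(29) + X(37) → 66
T(41) + Q(44) → 85
V(60) + 66 → 126
W(75) + 85 → 160
126 + 160 → 286
Total encoded bits = sum of merged weights = 66 + 85 + 126 + 160 + 286 = 723.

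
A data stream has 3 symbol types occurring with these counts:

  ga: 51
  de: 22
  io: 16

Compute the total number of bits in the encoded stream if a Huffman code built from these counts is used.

127

Merge the two smallest weights repeatedly:
combine io(16), de(22) → 38
combine 38, ga(51) → 89
Each symbol's bit-cost is frequency × depth; summing gives 127 bits (equivalently 38 + 89).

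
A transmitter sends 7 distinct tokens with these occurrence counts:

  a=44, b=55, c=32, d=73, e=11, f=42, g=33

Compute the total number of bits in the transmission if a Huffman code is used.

785

Build the Huffman tree bottom-up:
e(11) + c(32) → 43
g(33) + f(42) → 75
43 + a(44) → 87
b(55) + d(73) → 128
75 + 87 → 162
128 + 162 → 290
The encoded length is the sum of every internal node's weight: 43 + 75 + 87 + 128 + 162 + 290 = 785 bits.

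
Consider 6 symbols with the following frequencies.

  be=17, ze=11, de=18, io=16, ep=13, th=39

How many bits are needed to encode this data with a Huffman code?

Merge the two smallest weights repeatedly:
merge ze(11) and ep(13): 24
merge io(16) and be(17): 33
merge de(18) and 24: 42
merge 33 and th(39): 72
merge 42 and 72: 114
Total encoded bits = sum of merged weights = 24 + 33 + 42 + 72 + 114 = 285.

285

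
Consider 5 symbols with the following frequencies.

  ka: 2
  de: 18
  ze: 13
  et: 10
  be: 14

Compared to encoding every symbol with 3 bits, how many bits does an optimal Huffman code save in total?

Fixed-length: 3 bits × 57 symbols = 171 bits.
Huffman merges:
ka(2) + et(10) → 12
12 + ze(13) → 25
be(14) + de(18) → 32
25 + 32 → 57
Huffman total = 12 + 25 + 32 + 57 = 126 bits.
Saving = 171 − 126 = 45 bits.

45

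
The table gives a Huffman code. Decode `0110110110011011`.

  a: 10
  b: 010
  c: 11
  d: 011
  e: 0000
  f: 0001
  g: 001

Read left to right; each codeword is recognised as soon as it completes (prefix code):
  011→d | 011→d | 011→d | 001→g | 10→a | 11→c
Decoded message: dddgac

dddgac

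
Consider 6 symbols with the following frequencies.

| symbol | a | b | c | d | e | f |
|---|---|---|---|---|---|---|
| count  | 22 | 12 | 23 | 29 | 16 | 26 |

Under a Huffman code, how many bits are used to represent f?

Build the tree from the bottom:
b(12) + e(16) → 28
a(22) + c(23) → 45
f(26) + 28 → 54
d(29) + 45 → 74
54 + 74 → 128
f sits 2 levels below the root, so its codeword is 2 bits.

2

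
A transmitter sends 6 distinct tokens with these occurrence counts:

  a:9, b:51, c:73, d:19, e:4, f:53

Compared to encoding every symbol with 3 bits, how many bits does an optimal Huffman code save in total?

Fixed-length: 3 bits × 209 symbols = 627 bits.
Huffman merges:
combine e(4), a(9) → 13
combine 13, d(19) → 32
combine 32, b(51) → 83
combine f(53), c(73) → 126
combine 83, 126 → 209
Huffman total = 13 + 32 + 83 + 126 + 209 = 463 bits.
Saving = 627 − 463 = 164 bits.

164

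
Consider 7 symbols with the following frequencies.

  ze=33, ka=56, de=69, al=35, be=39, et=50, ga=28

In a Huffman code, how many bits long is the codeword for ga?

Build the tree from the bottom:
combine ga(28), ze(33) → 61
combine al(35), be(39) → 74
combine et(50), ka(56) → 106
combine 61, de(69) → 130
combine 74, 106 → 180
combine 130, 180 → 310
The subtree containing ga is merged 3 times, so code length = 3.

3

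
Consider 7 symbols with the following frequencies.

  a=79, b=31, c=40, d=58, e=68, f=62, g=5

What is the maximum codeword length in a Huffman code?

Merge the two lowest-weight nodes at each step:
merge g(5) and b(31): 36
merge 36 and c(40): 76
merge d(58) and f(62): 120
merge e(68) and 76: 144
merge a(79) and 120: 199
merge 144 and 199: 343
Maximum depth reached is 4.

4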